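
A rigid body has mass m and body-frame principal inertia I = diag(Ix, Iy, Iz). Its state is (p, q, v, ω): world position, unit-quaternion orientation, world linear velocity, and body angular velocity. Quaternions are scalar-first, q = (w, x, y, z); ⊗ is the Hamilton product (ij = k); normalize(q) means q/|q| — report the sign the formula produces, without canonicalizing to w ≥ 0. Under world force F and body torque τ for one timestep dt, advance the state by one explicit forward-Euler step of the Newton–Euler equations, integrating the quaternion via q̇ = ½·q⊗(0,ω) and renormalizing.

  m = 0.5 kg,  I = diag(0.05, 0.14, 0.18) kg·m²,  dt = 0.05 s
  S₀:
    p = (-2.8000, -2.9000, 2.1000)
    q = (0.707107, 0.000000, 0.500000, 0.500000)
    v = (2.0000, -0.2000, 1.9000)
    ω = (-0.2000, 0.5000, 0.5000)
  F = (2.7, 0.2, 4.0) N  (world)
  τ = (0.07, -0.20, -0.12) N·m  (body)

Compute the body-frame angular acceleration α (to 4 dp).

gyro term ω×Iω = (0.0100, 0.0130, -0.0090)
α = I⁻¹(τ − ω×Iω) = (1.2000, -1.5214, -0.6167)

α = (1.2000, -1.5214, -0.6167)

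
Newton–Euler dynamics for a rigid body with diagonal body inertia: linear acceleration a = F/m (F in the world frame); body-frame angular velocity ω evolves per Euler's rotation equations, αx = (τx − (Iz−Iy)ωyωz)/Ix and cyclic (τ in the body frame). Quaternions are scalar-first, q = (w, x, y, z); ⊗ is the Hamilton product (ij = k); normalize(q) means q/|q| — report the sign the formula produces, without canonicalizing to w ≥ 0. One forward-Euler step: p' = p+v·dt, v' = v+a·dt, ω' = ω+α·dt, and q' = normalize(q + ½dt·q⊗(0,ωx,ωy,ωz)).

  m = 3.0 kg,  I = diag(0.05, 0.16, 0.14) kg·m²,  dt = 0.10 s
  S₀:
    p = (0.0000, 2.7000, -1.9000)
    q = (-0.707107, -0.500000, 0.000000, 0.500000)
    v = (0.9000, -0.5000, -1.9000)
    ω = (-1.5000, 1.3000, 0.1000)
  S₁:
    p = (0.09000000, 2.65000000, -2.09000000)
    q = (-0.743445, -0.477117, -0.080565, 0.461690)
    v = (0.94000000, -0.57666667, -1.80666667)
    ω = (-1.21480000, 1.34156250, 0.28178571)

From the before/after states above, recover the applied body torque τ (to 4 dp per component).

τ = (0.1400, 0.0800, 0.0400)

rate change Δω = (0.28520000, 0.04156250, 0.18178571)
gyro term ω₀×Iω₀ = (-0.0026, 0.0135, -0.2145)
τ = I·(Δω/dt) + ω₀×(Iω₀) = (0.1400, 0.0800, 0.0400)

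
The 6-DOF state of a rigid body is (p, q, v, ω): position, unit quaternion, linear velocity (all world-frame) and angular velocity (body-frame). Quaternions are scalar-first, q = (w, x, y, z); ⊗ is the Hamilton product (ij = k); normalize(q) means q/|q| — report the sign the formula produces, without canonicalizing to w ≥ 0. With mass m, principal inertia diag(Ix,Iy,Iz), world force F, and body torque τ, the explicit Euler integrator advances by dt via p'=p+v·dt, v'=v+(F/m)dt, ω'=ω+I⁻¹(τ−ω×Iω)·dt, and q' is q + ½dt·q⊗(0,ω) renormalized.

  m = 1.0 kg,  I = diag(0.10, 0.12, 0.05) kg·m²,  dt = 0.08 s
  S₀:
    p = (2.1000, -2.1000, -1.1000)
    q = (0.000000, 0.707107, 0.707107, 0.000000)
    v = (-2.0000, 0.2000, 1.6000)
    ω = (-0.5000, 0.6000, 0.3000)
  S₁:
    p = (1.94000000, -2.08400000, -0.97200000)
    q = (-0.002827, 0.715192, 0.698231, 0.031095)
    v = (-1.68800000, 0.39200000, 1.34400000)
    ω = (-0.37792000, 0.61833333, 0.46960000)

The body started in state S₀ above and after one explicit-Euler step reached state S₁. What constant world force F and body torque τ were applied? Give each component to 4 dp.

F = (3.9000, 2.4000, -3.2000)
τ = (0.1400, 0.0200, 0.1000)

v₁ − v₀ = (0.31200000, 0.19200000, -0.25600000)
m·(v₁−v₀)/dt = (3.9000, 2.4000, -3.2000)
Δω = ω₁−ω₀ = (0.12208000, 0.01833333, 0.16960000)
precession coupling = (-0.0126, -0.0075, -0.0060)
I·α + gyro = (0.1400, 0.0200, 0.1000)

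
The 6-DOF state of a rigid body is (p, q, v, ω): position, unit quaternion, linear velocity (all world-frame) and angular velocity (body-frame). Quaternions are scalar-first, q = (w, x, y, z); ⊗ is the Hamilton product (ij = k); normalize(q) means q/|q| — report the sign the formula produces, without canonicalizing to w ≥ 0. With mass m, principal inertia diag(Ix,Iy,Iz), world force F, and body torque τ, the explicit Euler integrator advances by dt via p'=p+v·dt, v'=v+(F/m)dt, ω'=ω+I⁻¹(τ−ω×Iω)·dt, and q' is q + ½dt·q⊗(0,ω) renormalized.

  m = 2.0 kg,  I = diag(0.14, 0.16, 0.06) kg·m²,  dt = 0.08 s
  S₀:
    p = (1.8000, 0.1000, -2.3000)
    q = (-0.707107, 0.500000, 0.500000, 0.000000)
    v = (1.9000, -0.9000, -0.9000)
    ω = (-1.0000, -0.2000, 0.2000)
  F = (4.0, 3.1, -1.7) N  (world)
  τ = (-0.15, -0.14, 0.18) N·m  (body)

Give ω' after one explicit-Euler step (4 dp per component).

ω' = (-1.0880, -0.2620, 0.4347)

(τ − ω×Iω)/I = (-1.1000, -0.7750, 2.9333)
ω + α·dt = (-1.0880, -0.2620, 0.4347)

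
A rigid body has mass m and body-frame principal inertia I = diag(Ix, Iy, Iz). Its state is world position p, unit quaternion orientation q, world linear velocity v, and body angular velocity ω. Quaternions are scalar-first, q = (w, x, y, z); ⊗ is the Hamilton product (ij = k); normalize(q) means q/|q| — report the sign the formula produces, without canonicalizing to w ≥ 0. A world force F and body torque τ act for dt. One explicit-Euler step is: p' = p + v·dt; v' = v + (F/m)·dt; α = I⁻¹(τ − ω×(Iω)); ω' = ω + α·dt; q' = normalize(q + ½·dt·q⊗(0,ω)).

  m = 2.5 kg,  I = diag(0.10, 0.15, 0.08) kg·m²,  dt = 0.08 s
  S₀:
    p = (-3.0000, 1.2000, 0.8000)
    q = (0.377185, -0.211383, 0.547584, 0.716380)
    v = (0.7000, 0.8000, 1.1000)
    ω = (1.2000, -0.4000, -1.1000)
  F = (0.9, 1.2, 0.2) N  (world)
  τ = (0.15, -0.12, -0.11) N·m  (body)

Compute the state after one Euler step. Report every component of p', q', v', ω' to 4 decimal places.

p' = (-2.9440, 1.2640, 0.8880)
q' = (0.4267, -0.2054, 0.5654, 0.6754)
v' = (0.7288, 0.8384, 1.1064)
ω' = (1.3446, -0.4499, -1.1860)

precession coupling ω×(Iω) = (-0.0308, -0.0264, -0.0240)
α = I⁻¹(τ − ω×Iω) = (1.8080, -0.6240, -1.0750)
ω + α·dt = (1.3446, -0.4499, -1.1860)
q⊗(0,ω) = (1.2607112, 0.1368316, 0.4762607, -0.9874511)
q' = normalize(q + ½dt·q⊗(0,ω)) = (0.4267, -0.2054, 0.5654, 0.6754)
a = F/m = (0.3600, 0.4800, 0.0800)
p' = p + v·dt = (-2.9440, 1.2640, 0.8880)
v' = v + a·dt = (0.7288, 0.8384, 1.1064)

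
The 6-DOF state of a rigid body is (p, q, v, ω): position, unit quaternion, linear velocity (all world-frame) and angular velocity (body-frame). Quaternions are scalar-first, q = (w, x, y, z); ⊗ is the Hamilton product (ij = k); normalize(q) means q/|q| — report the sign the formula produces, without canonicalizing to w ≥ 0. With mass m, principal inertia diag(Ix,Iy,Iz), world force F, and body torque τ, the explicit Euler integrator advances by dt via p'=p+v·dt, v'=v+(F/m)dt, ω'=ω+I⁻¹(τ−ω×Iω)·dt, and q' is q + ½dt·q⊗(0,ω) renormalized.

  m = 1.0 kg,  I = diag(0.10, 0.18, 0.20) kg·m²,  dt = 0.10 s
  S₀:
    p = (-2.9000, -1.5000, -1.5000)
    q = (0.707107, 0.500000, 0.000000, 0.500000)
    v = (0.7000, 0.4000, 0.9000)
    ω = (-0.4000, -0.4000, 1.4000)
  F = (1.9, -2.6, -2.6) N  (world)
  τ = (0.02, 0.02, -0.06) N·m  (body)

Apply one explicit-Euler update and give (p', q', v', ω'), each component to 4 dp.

p' = (-2.8300, -1.4600, -1.4100)
q' = (0.6802, 0.4945, -0.0590, 0.5380)
v' = (0.8900, 0.1400, 0.6400)
ω' = (-0.3688, -0.4200, 1.3636)

p' = p + v·dt = (-2.8300, -1.4600, -1.4100)
new velocity v' = (0.8900, 0.1400, 0.6400)
precession coupling ω×(Iω) = (-0.0112, 0.0560, 0.0128)
α = I⁻¹(τ − ω×Iω) = (0.3120, -0.2000, -0.3640)
new body rate ω' = (-0.3688, -0.4200, 1.3636)
q⊗(0,ω) = (-0.5000000, -0.0828428, -1.1828428, 0.7899498)
q' = normalize(q + ½dt·q⊗(0,ω)) = (0.6802, 0.4945, -0.0590, 0.5380)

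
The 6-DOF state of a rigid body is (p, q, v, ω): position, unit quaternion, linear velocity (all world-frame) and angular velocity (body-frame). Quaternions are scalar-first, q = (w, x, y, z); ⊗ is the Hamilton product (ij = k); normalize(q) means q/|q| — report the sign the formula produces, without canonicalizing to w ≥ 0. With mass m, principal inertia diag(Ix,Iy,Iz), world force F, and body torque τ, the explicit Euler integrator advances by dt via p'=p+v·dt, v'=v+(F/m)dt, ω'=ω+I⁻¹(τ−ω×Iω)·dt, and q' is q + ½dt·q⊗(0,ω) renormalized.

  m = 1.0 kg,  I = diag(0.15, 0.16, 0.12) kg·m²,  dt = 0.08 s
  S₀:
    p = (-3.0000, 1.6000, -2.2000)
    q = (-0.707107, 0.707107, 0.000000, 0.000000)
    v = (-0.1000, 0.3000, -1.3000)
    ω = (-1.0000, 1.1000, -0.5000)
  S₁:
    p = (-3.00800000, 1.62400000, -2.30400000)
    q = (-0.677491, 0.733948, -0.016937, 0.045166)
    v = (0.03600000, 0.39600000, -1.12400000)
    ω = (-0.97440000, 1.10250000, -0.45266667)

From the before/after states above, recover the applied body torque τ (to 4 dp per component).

τ = (0.0700, 0.0200, 0.0600)

Δω = ω₁−ω₀ = (0.02560000, 0.00250000, 0.04733333)
τ = I·(Δω/dt) + ω₀×(Iω₀) = (0.0700, 0.0200, 0.0600)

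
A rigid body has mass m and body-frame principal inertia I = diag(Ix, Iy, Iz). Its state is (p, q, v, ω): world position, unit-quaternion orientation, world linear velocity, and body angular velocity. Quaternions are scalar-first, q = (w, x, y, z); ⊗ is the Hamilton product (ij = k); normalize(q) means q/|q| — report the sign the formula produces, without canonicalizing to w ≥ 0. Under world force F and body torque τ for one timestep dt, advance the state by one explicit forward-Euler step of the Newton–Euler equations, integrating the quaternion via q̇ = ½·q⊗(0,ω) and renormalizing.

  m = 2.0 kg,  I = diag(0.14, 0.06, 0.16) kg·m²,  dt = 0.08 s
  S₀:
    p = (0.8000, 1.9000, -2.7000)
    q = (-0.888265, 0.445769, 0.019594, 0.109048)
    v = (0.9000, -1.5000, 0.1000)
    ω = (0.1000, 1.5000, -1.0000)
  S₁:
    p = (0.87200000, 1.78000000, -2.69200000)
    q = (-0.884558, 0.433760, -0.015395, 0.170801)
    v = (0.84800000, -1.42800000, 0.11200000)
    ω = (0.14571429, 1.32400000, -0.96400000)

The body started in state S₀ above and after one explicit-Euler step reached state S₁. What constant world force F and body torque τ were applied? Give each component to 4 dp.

Δv = v₁−v₀ = (-0.05200000, 0.07200000, 0.01200000)
m·(v₁−v₀)/dt = (-1.3000, 1.8000, 0.3000)
ω₁ − ω₀ = (0.04571429, -0.17600000, 0.03600000)
applied torque τ = (-0.0700, -0.1300, 0.0600)

F = (-1.3000, 1.8000, 0.3000)
τ = (-0.0700, -0.1300, 0.0600)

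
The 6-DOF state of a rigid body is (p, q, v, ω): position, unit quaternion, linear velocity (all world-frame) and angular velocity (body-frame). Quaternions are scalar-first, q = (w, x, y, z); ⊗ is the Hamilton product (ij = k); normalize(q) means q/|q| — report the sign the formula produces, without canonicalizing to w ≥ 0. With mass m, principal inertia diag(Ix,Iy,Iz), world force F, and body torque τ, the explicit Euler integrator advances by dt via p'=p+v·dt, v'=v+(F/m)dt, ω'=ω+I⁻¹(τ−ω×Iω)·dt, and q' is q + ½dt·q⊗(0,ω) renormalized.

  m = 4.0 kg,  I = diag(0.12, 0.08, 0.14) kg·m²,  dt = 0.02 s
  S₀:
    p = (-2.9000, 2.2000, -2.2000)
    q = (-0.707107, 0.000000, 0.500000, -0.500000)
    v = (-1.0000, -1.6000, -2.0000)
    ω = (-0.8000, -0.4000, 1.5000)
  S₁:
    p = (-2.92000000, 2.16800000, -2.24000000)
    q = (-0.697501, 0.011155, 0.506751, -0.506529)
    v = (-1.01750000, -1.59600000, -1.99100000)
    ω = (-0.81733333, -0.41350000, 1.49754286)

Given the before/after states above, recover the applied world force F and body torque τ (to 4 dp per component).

Δω = ω₁−ω₀ = (-0.01733333, -0.01350000, -0.00245714)
I·α + gyro = (-0.1400, -0.0300, -0.0300)
velocity change Δv = (-0.01750000, 0.00400000, 0.00900000)
applied force F = (-3.5000, 0.8000, 1.8000)

F = (-3.5000, 0.8000, 1.8000)
τ = (-0.1400, -0.0300, -0.0300)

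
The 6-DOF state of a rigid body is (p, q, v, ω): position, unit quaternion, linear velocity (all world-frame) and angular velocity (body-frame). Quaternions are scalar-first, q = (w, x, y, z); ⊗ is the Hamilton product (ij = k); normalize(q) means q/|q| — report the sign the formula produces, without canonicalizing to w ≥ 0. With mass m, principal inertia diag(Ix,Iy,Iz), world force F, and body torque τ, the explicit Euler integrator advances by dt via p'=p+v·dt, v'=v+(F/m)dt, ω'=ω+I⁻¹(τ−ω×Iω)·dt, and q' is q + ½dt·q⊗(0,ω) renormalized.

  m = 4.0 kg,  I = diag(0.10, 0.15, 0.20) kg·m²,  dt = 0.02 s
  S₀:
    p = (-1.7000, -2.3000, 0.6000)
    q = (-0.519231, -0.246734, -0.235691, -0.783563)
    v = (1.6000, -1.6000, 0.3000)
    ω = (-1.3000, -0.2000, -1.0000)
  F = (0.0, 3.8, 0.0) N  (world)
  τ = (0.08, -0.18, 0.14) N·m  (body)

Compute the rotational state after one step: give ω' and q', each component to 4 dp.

angular accel α = (0.7000, -0.3333, 0.6350)
ω' = ω + α·dt = (-1.2860, -0.2067, -0.9873)
q⊗(0,ω) = (-1.1514554, 0.7539787, 0.8757441, 0.2621795)
updated quaternion q' = (-0.5307, -0.2392, -0.2269, -0.7808)

ω' = (-1.2860, -0.2067, -0.9873)
q' = (-0.5307, -0.2392, -0.2269, -0.7808)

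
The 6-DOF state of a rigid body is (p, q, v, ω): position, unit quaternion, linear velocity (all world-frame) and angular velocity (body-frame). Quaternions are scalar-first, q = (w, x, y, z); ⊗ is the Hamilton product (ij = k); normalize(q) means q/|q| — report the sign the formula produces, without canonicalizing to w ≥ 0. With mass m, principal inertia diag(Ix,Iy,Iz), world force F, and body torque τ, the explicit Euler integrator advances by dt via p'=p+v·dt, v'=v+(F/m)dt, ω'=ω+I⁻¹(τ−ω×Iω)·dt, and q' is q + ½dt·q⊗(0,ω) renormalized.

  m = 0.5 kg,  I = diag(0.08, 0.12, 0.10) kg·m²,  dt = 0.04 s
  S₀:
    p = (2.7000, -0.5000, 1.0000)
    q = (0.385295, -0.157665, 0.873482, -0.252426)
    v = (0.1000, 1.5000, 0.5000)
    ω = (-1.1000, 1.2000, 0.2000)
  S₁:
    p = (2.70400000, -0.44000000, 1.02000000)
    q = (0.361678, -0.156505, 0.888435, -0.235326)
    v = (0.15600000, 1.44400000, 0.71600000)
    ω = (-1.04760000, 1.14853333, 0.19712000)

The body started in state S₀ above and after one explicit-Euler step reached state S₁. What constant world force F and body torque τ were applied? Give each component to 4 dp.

F = (0.7000, -0.7000, 2.7000)
τ = (0.1000, -0.1500, -0.0600)

v₁ − v₀ = (0.05600000, -0.05600000, 0.21600000)
m·(v₁−v₀)/dt = (0.7000, -0.7000, 2.7000)
Δω = ω₁−ω₀ = (0.05240000, -0.05146667, -0.00288000)
ω₀×(Iω₀) = (-0.0048, 0.0044, -0.0528)
I·α + gyro = (0.1000, -0.1500, -0.0600)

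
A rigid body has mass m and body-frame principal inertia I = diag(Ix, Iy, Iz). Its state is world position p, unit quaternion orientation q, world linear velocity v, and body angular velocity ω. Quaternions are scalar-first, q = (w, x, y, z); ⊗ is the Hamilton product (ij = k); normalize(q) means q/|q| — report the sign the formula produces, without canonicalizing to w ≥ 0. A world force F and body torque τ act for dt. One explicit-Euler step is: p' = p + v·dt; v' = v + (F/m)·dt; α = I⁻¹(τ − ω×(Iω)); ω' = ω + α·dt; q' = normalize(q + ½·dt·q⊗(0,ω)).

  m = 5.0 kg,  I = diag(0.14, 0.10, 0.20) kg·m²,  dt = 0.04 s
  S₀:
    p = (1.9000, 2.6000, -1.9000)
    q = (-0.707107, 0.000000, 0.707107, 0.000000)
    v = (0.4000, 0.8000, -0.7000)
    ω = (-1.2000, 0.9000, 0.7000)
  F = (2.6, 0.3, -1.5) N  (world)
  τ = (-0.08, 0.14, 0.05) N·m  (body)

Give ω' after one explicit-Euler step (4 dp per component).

ω' = (-1.2409, 0.9358, 0.7014)

ω×(Iω) gyroscopic = (0.0630, 0.0504, 0.0432)
α = I⁻¹(τ − ω×Iω) = (-1.0214, 0.8960, 0.0340)
ω + α·dt = (-1.2409, 0.9358, 0.7014)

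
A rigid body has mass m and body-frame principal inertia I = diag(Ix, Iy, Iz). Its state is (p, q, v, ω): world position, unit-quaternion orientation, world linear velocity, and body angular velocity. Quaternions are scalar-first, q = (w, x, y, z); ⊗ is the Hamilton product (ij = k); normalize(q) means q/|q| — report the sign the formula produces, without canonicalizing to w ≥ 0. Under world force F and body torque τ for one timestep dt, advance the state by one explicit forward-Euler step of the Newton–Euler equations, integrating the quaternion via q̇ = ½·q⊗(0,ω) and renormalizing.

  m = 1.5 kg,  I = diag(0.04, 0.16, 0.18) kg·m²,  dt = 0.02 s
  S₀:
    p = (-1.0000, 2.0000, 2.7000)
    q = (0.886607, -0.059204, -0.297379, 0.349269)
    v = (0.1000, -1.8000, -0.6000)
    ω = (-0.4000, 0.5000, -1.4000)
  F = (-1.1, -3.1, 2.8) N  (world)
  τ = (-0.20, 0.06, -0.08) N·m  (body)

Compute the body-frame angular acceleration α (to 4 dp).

α = (-4.6500, 0.8650, -0.3111)

precession coupling ω×(Iω) = (-0.0140, -0.0784, -0.0240)
angular accel α = (-4.6500, 0.8650, -0.3111)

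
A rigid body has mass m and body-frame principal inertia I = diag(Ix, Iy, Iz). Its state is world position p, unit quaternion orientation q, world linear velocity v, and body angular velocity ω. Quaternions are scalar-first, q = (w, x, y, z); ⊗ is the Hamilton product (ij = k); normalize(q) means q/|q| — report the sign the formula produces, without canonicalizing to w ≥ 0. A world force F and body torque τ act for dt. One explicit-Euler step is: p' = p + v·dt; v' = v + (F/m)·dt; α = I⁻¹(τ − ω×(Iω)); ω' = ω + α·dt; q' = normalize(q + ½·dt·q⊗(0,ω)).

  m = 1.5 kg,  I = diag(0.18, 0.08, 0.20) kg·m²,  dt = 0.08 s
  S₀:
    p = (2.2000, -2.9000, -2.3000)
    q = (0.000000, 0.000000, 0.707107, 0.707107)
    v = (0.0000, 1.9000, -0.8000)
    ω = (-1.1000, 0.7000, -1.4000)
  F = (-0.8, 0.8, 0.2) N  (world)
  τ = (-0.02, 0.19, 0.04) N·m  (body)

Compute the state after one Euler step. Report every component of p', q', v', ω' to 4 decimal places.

precession coupling ω×(Iω) = (-0.1176, -0.0308, 0.0770)
(τ − ω×Iω)/I = (0.5422, 2.7600, -0.1850)
new body rate ω' = (-1.0566, 0.9208, -1.4148)
Hamilton product q⊗(0,ω) = (0.4949749, -1.4849247, -0.7778177, 0.7778177)
updated quaternion q' = (0.0197, -0.0592, 0.6740, 0.7361)
linear accel F/m = (-0.5333, 0.5333, 0.1333)
p' = p + v·dt = (2.2000, -2.7480, -2.3640)
v + (F/m)dt = (-0.0427, 1.9427, -0.7893)

p' = (2.2000, -2.7480, -2.3640)
q' = (0.0197, -0.0592, 0.6740, 0.7361)
v' = (-0.0427, 1.9427, -0.7893)
ω' = (-1.0566, 0.9208, -1.4148)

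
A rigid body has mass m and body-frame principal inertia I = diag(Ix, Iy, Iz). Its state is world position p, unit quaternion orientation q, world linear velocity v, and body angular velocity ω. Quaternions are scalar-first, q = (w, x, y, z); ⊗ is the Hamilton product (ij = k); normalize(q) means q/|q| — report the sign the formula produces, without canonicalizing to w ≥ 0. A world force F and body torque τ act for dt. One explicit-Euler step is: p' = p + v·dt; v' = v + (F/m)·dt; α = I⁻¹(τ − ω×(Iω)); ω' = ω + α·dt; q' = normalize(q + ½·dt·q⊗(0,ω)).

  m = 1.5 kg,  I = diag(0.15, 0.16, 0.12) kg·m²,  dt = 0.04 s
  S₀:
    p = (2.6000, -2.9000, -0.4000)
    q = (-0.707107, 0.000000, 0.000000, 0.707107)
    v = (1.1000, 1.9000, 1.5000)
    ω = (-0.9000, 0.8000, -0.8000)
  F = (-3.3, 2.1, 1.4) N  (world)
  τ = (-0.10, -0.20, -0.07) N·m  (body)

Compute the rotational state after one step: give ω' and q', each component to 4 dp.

gyro term ω×Iω = (0.0256, 0.0216, -0.0072)
(τ − ω×Iω)/I = (-0.8373, -1.3850, -0.5233)
ω + α·dt = (-0.9335, 0.7446, -0.8209)
Hamilton product q⊗(0,ω) = (0.5656856, 0.0707107, -1.2020819, 0.5656856)
q + ½dt·q⊗(0,ω), renormalized = (-0.6955, 0.0014, -0.0240, 0.7181)

ω' = (-0.9335, 0.7446, -0.8209)
q' = (-0.6955, 0.0014, -0.0240, 0.7181)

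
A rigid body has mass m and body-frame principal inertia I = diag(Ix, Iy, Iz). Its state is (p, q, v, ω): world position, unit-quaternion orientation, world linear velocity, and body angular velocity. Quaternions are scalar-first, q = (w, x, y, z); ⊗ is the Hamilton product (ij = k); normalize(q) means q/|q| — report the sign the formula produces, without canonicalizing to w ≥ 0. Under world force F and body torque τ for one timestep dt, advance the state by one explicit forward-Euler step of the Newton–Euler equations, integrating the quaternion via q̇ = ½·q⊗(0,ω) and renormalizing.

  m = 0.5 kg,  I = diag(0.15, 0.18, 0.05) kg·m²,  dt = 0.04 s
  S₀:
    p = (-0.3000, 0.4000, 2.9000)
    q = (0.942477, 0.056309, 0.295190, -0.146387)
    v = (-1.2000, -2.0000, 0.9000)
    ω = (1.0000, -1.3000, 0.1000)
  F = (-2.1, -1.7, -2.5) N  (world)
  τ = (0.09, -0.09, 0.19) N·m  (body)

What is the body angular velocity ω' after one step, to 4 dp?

ω×(Iω) gyroscopic = (0.0169, 0.0100, -0.0390)
angular accel α = (0.4873, -0.5556, 4.5800)
ω' = ω + α·dt = (1.0195, -1.3222, 0.2832)

ω' = (1.0195, -1.3222, 0.2832)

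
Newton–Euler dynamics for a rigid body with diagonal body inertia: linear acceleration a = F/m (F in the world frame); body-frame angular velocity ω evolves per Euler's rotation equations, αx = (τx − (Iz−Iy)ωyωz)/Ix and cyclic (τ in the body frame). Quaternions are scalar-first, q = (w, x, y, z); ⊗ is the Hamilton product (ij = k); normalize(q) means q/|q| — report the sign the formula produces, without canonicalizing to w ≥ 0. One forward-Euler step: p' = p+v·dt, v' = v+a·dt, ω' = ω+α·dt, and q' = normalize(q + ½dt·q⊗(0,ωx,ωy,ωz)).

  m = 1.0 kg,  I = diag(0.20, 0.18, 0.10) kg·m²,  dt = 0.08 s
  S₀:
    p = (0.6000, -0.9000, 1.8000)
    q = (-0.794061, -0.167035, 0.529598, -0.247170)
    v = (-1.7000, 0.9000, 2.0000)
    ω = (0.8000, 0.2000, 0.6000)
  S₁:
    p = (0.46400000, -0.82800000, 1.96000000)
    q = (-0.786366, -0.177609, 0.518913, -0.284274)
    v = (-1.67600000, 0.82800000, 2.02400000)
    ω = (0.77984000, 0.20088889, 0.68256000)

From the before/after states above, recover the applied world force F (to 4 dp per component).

F = (0.3000, -0.9000, 0.3000)

v₁ − v₀ = (0.02400000, -0.07200000, 0.02400000)
applied force F = (0.3000, -0.9000, 0.3000)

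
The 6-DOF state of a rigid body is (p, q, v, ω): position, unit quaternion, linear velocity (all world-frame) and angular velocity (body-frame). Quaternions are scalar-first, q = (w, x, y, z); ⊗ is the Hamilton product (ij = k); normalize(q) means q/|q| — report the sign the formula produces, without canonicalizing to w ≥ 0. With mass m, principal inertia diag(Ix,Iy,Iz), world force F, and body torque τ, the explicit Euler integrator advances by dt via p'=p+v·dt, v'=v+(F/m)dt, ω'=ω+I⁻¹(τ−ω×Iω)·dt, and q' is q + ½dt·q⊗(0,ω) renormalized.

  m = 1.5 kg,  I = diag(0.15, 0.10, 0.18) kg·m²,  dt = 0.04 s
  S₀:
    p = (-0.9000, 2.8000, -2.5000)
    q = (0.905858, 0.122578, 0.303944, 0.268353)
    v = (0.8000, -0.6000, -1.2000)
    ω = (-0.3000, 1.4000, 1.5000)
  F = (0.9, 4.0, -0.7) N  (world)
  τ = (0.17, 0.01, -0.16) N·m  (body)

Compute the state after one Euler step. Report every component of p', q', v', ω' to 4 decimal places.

p' = (-0.8680, 2.7760, -2.5480)
q' = (0.8893, 0.1186, 0.3237, 0.3005)
v' = (0.8240, -0.4933, -1.2187)
ω' = (-0.2995, 1.3986, 1.4598)

linear accel F/m = (0.6000, 2.6667, -0.4667)
p + v·dt = (-0.8680, 2.7760, -2.5480)
v' = v + a·dt = (0.8240, -0.4933, -1.2187)
gyro term ω×Iω = (0.1680, 0.0135, 0.0210)
α = I⁻¹(τ − ω×Iω) = (0.0133, -0.0350, -1.0056)
new body rate ω' = (-0.2995, 1.3986, 1.4598)
Hamilton product q⊗(0,ω) = (-0.7912777, -0.1915356, 1.0038283, 1.6215794)
q' = normalize(q + ½dt·q⊗(0,ω)) = (0.8893, 0.1186, 0.3237, 0.3005)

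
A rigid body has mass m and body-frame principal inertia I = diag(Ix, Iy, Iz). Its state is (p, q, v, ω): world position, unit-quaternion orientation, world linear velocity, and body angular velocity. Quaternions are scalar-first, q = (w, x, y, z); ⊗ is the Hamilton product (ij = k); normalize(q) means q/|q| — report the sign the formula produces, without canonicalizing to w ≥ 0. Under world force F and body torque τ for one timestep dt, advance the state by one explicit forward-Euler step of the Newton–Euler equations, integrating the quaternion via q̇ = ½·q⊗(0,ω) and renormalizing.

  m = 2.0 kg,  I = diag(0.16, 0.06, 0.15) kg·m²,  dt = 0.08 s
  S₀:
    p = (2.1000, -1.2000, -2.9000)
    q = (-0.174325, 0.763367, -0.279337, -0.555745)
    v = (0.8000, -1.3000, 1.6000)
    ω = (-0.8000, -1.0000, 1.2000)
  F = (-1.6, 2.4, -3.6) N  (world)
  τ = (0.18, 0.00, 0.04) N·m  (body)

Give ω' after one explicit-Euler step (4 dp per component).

gyro term ω×Iω = (-0.1080, -0.0096, -0.0800)
angular accel α = (1.8000, 0.1600, 0.8000)
ω' = ω + α·dt = (-0.6560, -0.9872, 1.2640)

ω' = (-0.6560, -0.9872, 1.2640)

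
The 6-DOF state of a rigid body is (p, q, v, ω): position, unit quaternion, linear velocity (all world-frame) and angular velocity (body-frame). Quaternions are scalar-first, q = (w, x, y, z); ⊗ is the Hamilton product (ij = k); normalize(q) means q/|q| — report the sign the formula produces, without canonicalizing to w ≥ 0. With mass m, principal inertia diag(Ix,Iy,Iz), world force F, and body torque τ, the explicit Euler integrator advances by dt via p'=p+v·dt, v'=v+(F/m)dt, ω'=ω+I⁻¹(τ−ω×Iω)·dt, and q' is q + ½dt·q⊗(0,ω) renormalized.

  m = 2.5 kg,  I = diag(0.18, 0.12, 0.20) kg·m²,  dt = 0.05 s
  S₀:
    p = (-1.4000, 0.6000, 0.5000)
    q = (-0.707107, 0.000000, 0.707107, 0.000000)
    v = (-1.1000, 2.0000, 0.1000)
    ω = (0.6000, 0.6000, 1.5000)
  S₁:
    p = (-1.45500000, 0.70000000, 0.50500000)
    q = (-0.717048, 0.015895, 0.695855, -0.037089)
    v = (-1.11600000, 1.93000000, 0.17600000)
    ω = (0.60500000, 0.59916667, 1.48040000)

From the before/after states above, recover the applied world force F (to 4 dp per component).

F = (-0.8000, -3.5000, 3.8000)

v₁ − v₀ = (-0.01600000, -0.07000000, 0.07600000)
F = m·Δv/dt = (-0.8000, -3.5000, 3.8000)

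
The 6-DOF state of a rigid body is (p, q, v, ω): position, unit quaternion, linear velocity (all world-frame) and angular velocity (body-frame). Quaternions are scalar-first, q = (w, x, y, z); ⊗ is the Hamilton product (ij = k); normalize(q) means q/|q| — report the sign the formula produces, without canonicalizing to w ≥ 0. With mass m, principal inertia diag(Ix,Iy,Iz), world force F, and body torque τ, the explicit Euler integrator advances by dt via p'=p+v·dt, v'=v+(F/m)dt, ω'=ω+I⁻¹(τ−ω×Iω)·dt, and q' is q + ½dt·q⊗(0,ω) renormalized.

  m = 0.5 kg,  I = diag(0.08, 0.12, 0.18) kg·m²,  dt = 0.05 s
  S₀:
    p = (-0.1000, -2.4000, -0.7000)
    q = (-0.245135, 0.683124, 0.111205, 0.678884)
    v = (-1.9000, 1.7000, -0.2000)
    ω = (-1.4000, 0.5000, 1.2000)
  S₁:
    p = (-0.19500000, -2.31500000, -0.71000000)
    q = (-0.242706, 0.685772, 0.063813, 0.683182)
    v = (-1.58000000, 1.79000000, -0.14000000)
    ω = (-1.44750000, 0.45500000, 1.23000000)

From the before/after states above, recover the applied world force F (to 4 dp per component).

velocity change Δv = (0.32000000, 0.09000000, 0.06000000)
applied force F = (3.2000, 0.9000, 0.6000)

F = (3.2000, 0.9000, 0.6000)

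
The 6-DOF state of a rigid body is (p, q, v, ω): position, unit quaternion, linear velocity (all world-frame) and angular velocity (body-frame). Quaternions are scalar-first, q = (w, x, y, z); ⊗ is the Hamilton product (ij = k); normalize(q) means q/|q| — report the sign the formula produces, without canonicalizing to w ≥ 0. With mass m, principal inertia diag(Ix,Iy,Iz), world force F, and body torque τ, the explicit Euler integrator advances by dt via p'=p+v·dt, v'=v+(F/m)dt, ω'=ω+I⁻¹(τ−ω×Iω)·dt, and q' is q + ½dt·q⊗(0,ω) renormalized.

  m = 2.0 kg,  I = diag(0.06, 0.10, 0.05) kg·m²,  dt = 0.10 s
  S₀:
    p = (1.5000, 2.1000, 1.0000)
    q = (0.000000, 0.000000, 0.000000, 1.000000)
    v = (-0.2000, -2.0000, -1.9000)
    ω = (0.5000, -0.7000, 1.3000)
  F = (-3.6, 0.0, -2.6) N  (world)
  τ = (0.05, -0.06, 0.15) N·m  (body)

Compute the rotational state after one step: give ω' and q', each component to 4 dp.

gyro term ω×Iω = (0.0455, 0.0065, -0.0140)
α = I⁻¹(τ − ω×Iω) = (0.0750, -0.6650, 3.2800)
ω + α·dt = (0.5075, -0.7665, 1.6280)
Hamilton product q⊗(0,ω) = (-1.3000000, 0.7000000, 0.5000000, 0.0000000)
q' = normalize(q + ½dt·q⊗(0,ω)) = (-0.0648, 0.0349, 0.0249, 0.9970)

ω' = (0.5075, -0.7665, 1.6280)
q' = (-0.0648, 0.0349, 0.0249, 0.9970)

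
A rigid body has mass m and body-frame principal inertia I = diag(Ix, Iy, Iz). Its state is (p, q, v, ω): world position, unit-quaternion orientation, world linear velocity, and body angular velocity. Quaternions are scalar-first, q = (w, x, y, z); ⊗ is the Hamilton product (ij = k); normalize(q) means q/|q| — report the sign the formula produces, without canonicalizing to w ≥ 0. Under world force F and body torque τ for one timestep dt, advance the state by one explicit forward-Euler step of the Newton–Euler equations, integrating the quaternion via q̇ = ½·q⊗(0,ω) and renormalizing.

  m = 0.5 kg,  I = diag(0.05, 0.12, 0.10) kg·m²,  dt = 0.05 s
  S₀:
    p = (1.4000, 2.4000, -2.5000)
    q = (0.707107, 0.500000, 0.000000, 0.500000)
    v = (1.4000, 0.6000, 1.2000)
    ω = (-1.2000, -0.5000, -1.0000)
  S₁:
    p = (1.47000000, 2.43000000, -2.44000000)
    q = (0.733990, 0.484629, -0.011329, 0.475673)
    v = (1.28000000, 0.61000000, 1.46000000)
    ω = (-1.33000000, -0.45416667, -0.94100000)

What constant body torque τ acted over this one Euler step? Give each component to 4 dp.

τ = (-0.1400, 0.0500, 0.1600)

ω₁ − ω₀ = (-0.13000000, 0.04583333, 0.05900000)
precession coupling = (-0.0100, -0.0600, 0.0420)
applied torque τ = (-0.1400, 0.0500, 0.1600)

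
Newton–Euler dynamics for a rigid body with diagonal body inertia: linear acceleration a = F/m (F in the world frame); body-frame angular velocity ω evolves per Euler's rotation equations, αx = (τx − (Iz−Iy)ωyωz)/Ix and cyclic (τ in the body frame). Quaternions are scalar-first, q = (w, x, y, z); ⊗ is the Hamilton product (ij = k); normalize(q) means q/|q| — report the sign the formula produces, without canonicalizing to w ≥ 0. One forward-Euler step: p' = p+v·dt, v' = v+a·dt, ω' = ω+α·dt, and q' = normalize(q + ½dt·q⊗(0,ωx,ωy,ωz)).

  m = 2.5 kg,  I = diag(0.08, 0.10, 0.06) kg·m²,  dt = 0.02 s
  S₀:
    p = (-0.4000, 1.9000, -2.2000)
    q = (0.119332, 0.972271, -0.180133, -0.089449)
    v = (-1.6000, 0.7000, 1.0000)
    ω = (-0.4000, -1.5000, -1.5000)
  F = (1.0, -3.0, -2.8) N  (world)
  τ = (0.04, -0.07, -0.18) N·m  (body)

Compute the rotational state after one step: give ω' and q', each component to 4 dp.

angular accel α = (1.6250, -0.8200, -3.2000)
ω' = ω + α·dt = (-0.3675, -1.5164, -1.5640)
Hamilton product q⊗(0,ω) = (-0.0154646, 0.0882932, 1.3151881, -1.7094577)
q' = normalize(q + ½dt·q⊗(0,ω)) = (0.1191, 0.9729, -0.1669, -0.1065)

ω' = (-0.3675, -1.5164, -1.5640)
q' = (0.1191, 0.9729, -0.1669, -0.1065)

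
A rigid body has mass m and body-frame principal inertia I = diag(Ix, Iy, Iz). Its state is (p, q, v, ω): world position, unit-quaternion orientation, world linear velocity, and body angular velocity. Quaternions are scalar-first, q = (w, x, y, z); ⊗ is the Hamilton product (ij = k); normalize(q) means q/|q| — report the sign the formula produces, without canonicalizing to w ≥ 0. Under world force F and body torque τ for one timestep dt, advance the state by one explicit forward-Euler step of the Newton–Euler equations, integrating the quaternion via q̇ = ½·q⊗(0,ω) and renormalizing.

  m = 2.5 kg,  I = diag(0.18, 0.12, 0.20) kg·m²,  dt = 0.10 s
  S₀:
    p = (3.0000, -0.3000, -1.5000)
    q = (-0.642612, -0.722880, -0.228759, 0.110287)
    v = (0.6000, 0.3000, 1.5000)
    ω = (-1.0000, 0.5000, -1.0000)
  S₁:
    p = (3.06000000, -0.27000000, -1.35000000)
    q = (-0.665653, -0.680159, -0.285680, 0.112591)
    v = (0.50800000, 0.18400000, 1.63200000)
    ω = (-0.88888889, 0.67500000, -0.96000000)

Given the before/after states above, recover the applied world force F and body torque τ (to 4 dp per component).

F = (-2.3000, -2.9000, 3.3000)
τ = (0.1600, 0.1900, 0.1100)

Δω = ω₁−ω₀ = (0.11111111, 0.17500000, 0.04000000)
applied torque τ = (0.1600, 0.1900, 0.1100)
Δv = v₁−v₀ = (-0.09200000, -0.11600000, 0.13200000)
applied force F = (-2.3000, -2.9000, 3.3000)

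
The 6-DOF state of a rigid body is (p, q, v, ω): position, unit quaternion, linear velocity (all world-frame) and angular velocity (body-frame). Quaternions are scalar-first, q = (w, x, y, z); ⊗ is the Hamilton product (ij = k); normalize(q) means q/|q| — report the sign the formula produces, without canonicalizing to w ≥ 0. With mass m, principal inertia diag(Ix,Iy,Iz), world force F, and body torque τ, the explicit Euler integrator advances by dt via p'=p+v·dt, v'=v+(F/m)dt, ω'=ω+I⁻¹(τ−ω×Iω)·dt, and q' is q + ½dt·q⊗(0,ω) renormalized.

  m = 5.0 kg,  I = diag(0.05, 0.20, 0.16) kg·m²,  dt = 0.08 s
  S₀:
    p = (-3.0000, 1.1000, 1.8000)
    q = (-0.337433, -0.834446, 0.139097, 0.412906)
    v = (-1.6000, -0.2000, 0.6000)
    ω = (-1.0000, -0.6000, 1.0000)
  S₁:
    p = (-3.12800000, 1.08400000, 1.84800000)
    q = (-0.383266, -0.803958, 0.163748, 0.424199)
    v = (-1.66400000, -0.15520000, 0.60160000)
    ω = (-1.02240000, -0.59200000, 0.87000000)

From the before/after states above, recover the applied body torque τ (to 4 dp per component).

τ = (0.0100, 0.1300, -0.1700)

rate change Δω = (-0.02240000, 0.00800000, -0.13000000)
I·α + gyro = (0.0100, 0.1300, -0.1700)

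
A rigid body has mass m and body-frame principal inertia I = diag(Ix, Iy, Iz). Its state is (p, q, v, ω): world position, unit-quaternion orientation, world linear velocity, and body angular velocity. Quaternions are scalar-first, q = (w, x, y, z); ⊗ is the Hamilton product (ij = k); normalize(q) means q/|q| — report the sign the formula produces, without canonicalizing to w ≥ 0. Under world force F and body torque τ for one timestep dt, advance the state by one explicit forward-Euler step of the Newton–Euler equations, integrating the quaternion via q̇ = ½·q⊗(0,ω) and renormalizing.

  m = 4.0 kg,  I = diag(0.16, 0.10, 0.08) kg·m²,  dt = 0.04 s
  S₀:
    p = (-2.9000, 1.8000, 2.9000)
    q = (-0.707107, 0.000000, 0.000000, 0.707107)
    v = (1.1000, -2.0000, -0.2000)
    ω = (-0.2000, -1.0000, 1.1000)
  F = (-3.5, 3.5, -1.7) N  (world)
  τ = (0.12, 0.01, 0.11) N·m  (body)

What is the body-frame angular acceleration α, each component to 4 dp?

α = (0.6125, 0.2760, 1.5250)

gyro term ω×Iω = (0.0220, -0.0176, -0.0120)
angular accel α = (0.6125, 0.2760, 1.5250)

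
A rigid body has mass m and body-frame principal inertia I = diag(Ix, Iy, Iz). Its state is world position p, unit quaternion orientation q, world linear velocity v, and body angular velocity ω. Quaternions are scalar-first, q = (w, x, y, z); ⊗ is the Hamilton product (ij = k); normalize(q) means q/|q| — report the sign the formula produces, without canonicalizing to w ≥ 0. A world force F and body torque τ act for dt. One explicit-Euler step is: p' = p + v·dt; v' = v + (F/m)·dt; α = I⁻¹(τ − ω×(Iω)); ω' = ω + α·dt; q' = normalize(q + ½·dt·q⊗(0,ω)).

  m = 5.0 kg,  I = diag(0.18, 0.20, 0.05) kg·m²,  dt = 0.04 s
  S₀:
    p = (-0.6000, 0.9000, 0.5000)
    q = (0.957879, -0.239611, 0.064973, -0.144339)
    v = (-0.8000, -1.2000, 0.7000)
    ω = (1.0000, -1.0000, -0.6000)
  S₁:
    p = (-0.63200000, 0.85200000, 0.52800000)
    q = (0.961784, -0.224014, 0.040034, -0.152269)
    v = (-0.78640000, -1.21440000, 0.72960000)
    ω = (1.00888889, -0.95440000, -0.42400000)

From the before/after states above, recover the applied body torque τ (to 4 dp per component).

τ = (-0.0500, 0.1500, 0.2000)

rate change Δω = (0.00888889, 0.04560000, 0.17600000)
τ = I·(Δω/dt) + ω₀×(Iω₀) = (-0.0500, 0.1500, 0.2000)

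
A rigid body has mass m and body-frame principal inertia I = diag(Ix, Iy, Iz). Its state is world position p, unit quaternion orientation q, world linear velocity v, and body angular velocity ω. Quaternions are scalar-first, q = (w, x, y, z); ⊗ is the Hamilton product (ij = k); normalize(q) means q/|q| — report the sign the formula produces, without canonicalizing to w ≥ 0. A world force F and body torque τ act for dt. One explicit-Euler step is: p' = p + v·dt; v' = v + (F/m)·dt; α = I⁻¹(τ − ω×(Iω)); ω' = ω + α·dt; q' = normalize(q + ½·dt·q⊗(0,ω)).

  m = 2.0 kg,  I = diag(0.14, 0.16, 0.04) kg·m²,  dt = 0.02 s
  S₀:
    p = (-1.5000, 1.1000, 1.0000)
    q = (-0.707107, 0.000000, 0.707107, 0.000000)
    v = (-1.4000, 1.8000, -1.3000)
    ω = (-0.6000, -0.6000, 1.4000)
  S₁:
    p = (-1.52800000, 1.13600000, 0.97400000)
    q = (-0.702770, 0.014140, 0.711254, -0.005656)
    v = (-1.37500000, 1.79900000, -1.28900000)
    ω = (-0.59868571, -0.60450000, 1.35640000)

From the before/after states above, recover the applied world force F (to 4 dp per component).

F = (2.5000, -0.1000, 1.1000)

velocity change Δv = (0.02500000, -0.00100000, 0.01100000)
applied force F = (2.5000, -0.1000, 1.1000)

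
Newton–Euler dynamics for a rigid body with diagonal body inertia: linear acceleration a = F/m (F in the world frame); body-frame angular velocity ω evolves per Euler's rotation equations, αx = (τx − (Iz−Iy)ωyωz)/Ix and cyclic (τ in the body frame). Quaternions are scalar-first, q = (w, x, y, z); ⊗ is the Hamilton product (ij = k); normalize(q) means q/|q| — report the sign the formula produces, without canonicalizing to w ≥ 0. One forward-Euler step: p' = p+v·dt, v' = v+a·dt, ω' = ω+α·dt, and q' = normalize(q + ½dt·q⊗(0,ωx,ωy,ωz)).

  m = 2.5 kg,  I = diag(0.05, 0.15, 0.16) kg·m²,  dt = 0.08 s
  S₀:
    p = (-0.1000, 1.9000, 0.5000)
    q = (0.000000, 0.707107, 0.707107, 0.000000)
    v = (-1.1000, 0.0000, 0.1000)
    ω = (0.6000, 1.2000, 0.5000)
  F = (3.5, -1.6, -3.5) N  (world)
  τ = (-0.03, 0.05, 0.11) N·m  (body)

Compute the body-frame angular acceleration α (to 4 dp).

α = (-0.7200, 0.5533, 0.2375)

gyro term ω×Iω = (0.0060, -0.0330, 0.0720)
angular accel α = (-0.7200, 0.5533, 0.2375)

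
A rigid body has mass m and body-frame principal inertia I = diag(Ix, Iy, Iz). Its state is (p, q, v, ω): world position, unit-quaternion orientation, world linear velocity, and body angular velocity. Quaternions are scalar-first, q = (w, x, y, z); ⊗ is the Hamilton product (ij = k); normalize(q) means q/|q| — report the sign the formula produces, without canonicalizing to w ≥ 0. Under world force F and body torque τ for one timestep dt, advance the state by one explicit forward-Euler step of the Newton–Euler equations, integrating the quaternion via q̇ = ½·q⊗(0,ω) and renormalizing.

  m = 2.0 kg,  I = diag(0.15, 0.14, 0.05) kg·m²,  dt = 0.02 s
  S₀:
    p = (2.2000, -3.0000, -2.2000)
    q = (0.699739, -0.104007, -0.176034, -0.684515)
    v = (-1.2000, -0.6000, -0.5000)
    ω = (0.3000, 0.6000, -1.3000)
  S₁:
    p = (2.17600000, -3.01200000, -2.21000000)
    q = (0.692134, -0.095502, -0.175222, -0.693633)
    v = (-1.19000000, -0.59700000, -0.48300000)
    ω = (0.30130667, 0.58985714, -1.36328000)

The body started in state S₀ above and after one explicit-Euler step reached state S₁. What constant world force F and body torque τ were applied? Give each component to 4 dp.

F = (1.0000, 0.3000, 1.7000)
τ = (0.0800, -0.1100, -0.1600)

Δv = v₁−v₀ = (0.01000000, 0.00300000, 0.01700000)
m·(v₁−v₀)/dt = (1.0000, 0.3000, 1.7000)
rate change Δω = (0.00130667, -0.01014286, -0.06328000)
applied torque τ = (0.0800, -0.1100, -0.1600)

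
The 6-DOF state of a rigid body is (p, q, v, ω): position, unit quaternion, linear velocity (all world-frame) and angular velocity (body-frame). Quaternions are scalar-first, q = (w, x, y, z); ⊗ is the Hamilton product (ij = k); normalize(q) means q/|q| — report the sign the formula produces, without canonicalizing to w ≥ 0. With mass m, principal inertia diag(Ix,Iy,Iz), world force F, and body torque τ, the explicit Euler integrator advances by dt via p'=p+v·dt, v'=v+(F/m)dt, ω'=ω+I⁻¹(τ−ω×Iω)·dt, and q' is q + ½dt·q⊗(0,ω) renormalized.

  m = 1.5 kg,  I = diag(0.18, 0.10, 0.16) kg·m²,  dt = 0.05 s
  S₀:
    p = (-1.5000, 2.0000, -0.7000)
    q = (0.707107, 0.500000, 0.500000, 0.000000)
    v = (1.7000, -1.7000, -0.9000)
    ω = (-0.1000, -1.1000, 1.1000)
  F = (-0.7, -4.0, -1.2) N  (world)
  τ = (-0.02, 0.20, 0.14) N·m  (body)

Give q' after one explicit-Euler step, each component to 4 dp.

2q̇ = q⊗(0,ω) = (0.6000000, 0.4792893, -1.3278177, 0.2778177)
q + ½dt·q⊗(0,ω), renormalized = (0.7216, 0.5116, 0.4665, 0.0069)

q' = (0.7216, 0.5116, 0.4665, 0.0069)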